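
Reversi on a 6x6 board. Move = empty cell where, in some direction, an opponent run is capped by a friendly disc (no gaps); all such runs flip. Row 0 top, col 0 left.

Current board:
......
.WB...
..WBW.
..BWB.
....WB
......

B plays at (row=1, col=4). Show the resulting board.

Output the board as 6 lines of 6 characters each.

Place B at (1,4); scan 8 dirs for brackets.
Dir NW: first cell '.' (not opp) -> no flip
Dir N: first cell '.' (not opp) -> no flip
Dir NE: first cell '.' (not opp) -> no flip
Dir W: first cell '.' (not opp) -> no flip
Dir E: first cell '.' (not opp) -> no flip
Dir SW: first cell 'B' (not opp) -> no flip
Dir S: opp run (2,4) capped by B -> flip
Dir SE: first cell '.' (not opp) -> no flip
All flips: (2,4)

Answer: ......
.WB.B.
..WBB.
..BWB.
....WB
......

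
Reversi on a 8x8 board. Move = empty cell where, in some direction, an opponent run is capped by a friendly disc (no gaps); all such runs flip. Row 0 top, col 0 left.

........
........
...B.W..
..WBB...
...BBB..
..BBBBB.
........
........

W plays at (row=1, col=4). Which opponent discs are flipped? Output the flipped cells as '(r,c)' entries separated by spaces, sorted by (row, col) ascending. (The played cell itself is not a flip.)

Answer: (2,3)

Derivation:
Dir NW: first cell '.' (not opp) -> no flip
Dir N: first cell '.' (not opp) -> no flip
Dir NE: first cell '.' (not opp) -> no flip
Dir W: first cell '.' (not opp) -> no flip
Dir E: first cell '.' (not opp) -> no flip
Dir SW: opp run (2,3) capped by W -> flip
Dir S: first cell '.' (not opp) -> no flip
Dir SE: first cell 'W' (not opp) -> no flip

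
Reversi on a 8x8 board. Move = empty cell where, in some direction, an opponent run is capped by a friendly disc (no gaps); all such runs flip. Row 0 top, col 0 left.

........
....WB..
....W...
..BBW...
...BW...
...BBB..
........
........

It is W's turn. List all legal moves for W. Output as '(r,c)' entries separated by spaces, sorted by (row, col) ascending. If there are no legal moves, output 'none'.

(0,4): no bracket -> illegal
(0,5): no bracket -> illegal
(0,6): flips 1 -> legal
(1,6): flips 1 -> legal
(2,1): no bracket -> illegal
(2,2): flips 1 -> legal
(2,3): no bracket -> illegal
(2,5): no bracket -> illegal
(2,6): no bracket -> illegal
(3,1): flips 2 -> legal
(4,1): no bracket -> illegal
(4,2): flips 2 -> legal
(4,5): no bracket -> illegal
(4,6): no bracket -> illegal
(5,2): flips 1 -> legal
(5,6): no bracket -> illegal
(6,2): flips 1 -> legal
(6,3): no bracket -> illegal
(6,4): flips 1 -> legal
(6,5): no bracket -> illegal
(6,6): flips 1 -> legal

Answer: (0,6) (1,6) (2,2) (3,1) (4,2) (5,2) (6,2) (6,4) (6,6)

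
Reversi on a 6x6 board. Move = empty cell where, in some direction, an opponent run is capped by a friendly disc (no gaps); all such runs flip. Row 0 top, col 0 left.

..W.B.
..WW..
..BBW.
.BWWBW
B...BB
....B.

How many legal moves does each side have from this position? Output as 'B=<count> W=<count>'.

Answer: B=7 W=6

Derivation:
-- B to move --
(0,1): flips 1 -> legal
(0,3): flips 1 -> legal
(1,1): no bracket -> illegal
(1,4): flips 1 -> legal
(1,5): no bracket -> illegal
(2,1): no bracket -> illegal
(2,5): flips 2 -> legal
(4,1): flips 1 -> legal
(4,2): flips 1 -> legal
(4,3): flips 1 -> legal
B mobility = 7
-- W to move --
(0,3): no bracket -> illegal
(0,5): no bracket -> illegal
(1,1): flips 1 -> legal
(1,4): flips 1 -> legal
(1,5): no bracket -> illegal
(2,0): no bracket -> illegal
(2,1): flips 2 -> legal
(2,5): no bracket -> illegal
(3,0): flips 1 -> legal
(4,1): no bracket -> illegal
(4,2): no bracket -> illegal
(4,3): no bracket -> illegal
(5,0): no bracket -> illegal
(5,1): no bracket -> illegal
(5,3): flips 1 -> legal
(5,5): flips 2 -> legal
W mobility = 6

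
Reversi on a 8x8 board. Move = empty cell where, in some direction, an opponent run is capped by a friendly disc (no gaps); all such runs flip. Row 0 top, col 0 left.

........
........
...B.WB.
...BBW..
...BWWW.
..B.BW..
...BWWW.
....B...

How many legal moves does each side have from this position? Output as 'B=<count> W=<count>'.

Answer: B=9 W=11

Derivation:
-- B to move --
(1,4): no bracket -> illegal
(1,5): no bracket -> illegal
(1,6): flips 1 -> legal
(2,4): flips 1 -> legal
(3,6): flips 2 -> legal
(3,7): no bracket -> illegal
(4,7): flips 3 -> legal
(5,3): flips 2 -> legal
(5,6): flips 3 -> legal
(5,7): no bracket -> illegal
(6,7): flips 3 -> legal
(7,3): no bracket -> illegal
(7,5): no bracket -> illegal
(7,6): flips 1 -> legal
(7,7): flips 3 -> legal
B mobility = 9
-- W to move --
(1,2): flips 2 -> legal
(1,3): no bracket -> illegal
(1,4): no bracket -> illegal
(1,5): no bracket -> illegal
(1,6): no bracket -> illegal
(1,7): flips 1 -> legal
(2,2): flips 1 -> legal
(2,4): flips 1 -> legal
(2,7): flips 1 -> legal
(3,2): flips 4 -> legal
(3,6): no bracket -> illegal
(3,7): no bracket -> illegal
(4,1): no bracket -> illegal
(4,2): flips 1 -> legal
(5,1): no bracket -> illegal
(5,3): flips 1 -> legal
(6,1): flips 3 -> legal
(6,2): flips 1 -> legal
(7,2): flips 2 -> legal
(7,3): no bracket -> illegal
(7,5): no bracket -> illegal
W mobility = 11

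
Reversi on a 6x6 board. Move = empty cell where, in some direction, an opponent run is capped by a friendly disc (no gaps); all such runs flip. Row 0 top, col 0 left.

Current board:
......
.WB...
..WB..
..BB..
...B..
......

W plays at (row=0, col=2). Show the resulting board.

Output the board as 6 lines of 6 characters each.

Place W at (0,2); scan 8 dirs for brackets.
Dir NW: edge -> no flip
Dir N: edge -> no flip
Dir NE: edge -> no flip
Dir W: first cell '.' (not opp) -> no flip
Dir E: first cell '.' (not opp) -> no flip
Dir SW: first cell 'W' (not opp) -> no flip
Dir S: opp run (1,2) capped by W -> flip
Dir SE: first cell '.' (not opp) -> no flip
All flips: (1,2)

Answer: ..W...
.WW...
..WB..
..BB..
...B..
......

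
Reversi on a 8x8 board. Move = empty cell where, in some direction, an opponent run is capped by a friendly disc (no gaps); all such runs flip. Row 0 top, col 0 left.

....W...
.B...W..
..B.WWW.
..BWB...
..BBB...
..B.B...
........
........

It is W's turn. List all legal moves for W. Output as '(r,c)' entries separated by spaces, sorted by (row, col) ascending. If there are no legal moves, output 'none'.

(0,0): flips 2 -> legal
(0,1): no bracket -> illegal
(0,2): no bracket -> illegal
(1,0): no bracket -> illegal
(1,2): no bracket -> illegal
(1,3): no bracket -> illegal
(2,0): no bracket -> illegal
(2,1): no bracket -> illegal
(2,3): no bracket -> illegal
(3,1): flips 1 -> legal
(3,5): flips 1 -> legal
(4,1): no bracket -> illegal
(4,5): no bracket -> illegal
(5,1): flips 1 -> legal
(5,3): flips 1 -> legal
(5,5): flips 1 -> legal
(6,1): flips 3 -> legal
(6,2): no bracket -> illegal
(6,3): no bracket -> illegal
(6,4): flips 3 -> legal
(6,5): no bracket -> illegal

Answer: (0,0) (3,1) (3,5) (5,1) (5,3) (5,5) (6,1) (6,4)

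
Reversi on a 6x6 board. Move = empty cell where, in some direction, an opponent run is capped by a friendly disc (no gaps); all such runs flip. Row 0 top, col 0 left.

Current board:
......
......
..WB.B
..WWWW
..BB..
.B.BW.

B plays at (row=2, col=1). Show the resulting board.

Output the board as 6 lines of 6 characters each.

Place B at (2,1); scan 8 dirs for brackets.
Dir NW: first cell '.' (not opp) -> no flip
Dir N: first cell '.' (not opp) -> no flip
Dir NE: first cell '.' (not opp) -> no flip
Dir W: first cell '.' (not opp) -> no flip
Dir E: opp run (2,2) capped by B -> flip
Dir SW: first cell '.' (not opp) -> no flip
Dir S: first cell '.' (not opp) -> no flip
Dir SE: opp run (3,2) capped by B -> flip
All flips: (2,2) (3,2)

Answer: ......
......
.BBB.B
..BWWW
..BB..
.B.BW.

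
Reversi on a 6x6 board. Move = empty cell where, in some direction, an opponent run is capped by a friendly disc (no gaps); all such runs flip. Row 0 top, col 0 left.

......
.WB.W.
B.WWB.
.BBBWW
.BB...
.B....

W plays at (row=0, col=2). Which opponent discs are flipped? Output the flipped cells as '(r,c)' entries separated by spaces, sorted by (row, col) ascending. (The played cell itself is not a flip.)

Answer: (1,2)

Derivation:
Dir NW: edge -> no flip
Dir N: edge -> no flip
Dir NE: edge -> no flip
Dir W: first cell '.' (not opp) -> no flip
Dir E: first cell '.' (not opp) -> no flip
Dir SW: first cell 'W' (not opp) -> no flip
Dir S: opp run (1,2) capped by W -> flip
Dir SE: first cell '.' (not opp) -> no flip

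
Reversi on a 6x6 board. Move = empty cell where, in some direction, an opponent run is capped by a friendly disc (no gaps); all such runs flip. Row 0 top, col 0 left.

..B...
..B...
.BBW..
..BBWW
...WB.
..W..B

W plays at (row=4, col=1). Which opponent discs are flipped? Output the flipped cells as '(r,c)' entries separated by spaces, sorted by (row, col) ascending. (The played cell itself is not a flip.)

Answer: (3,2)

Derivation:
Dir NW: first cell '.' (not opp) -> no flip
Dir N: first cell '.' (not opp) -> no flip
Dir NE: opp run (3,2) capped by W -> flip
Dir W: first cell '.' (not opp) -> no flip
Dir E: first cell '.' (not opp) -> no flip
Dir SW: first cell '.' (not opp) -> no flip
Dir S: first cell '.' (not opp) -> no flip
Dir SE: first cell 'W' (not opp) -> no flip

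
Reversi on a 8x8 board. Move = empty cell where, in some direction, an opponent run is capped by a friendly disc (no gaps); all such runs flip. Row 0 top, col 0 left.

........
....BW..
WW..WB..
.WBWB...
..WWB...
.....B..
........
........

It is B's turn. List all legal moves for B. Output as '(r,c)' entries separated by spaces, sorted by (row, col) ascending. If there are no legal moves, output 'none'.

(0,4): no bracket -> illegal
(0,5): flips 1 -> legal
(0,6): no bracket -> illegal
(1,0): flips 1 -> legal
(1,1): no bracket -> illegal
(1,2): no bracket -> illegal
(1,3): no bracket -> illegal
(1,6): flips 1 -> legal
(2,2): flips 1 -> legal
(2,3): flips 1 -> legal
(2,6): no bracket -> illegal
(3,0): flips 1 -> legal
(3,5): no bracket -> illegal
(4,0): no bracket -> illegal
(4,1): flips 2 -> legal
(5,1): no bracket -> illegal
(5,2): flips 2 -> legal
(5,3): no bracket -> illegal
(5,4): flips 1 -> legal

Answer: (0,5) (1,0) (1,6) (2,2) (2,3) (3,0) (4,1) (5,2) (5,4)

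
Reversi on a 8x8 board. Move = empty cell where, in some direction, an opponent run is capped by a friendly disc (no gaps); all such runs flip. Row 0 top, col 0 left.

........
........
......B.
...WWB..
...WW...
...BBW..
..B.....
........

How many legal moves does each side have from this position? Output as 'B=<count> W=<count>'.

Answer: B=4 W=7

Derivation:
-- B to move --
(2,2): no bracket -> illegal
(2,3): flips 2 -> legal
(2,4): flips 2 -> legal
(2,5): no bracket -> illegal
(3,2): flips 3 -> legal
(4,2): no bracket -> illegal
(4,5): no bracket -> illegal
(4,6): no bracket -> illegal
(5,2): no bracket -> illegal
(5,6): flips 1 -> legal
(6,4): no bracket -> illegal
(6,5): no bracket -> illegal
(6,6): no bracket -> illegal
B mobility = 4
-- W to move --
(1,5): no bracket -> illegal
(1,6): no bracket -> illegal
(1,7): flips 2 -> legal
(2,4): no bracket -> illegal
(2,5): no bracket -> illegal
(2,7): no bracket -> illegal
(3,6): flips 1 -> legal
(3,7): no bracket -> illegal
(4,2): no bracket -> illegal
(4,5): no bracket -> illegal
(4,6): no bracket -> illegal
(5,1): no bracket -> illegal
(5,2): flips 2 -> legal
(6,1): no bracket -> illegal
(6,3): flips 1 -> legal
(6,4): flips 1 -> legal
(6,5): flips 1 -> legal
(7,1): flips 2 -> legal
(7,2): no bracket -> illegal
(7,3): no bracket -> illegal
W mobility = 7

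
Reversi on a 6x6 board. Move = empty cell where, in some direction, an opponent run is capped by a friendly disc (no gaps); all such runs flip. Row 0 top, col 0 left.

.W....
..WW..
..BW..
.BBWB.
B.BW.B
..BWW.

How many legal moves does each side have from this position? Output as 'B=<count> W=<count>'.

Answer: B=6 W=8

Derivation:
-- B to move --
(0,0): no bracket -> illegal
(0,2): flips 1 -> legal
(0,3): no bracket -> illegal
(0,4): flips 1 -> legal
(1,0): no bracket -> illegal
(1,1): no bracket -> illegal
(1,4): flips 1 -> legal
(2,1): no bracket -> illegal
(2,4): flips 2 -> legal
(4,4): flips 2 -> legal
(5,5): flips 2 -> legal
B mobility = 6
-- W to move --
(1,1): flips 1 -> legal
(2,0): flips 2 -> legal
(2,1): flips 2 -> legal
(2,4): no bracket -> illegal
(2,5): flips 1 -> legal
(3,0): flips 2 -> legal
(3,5): flips 1 -> legal
(4,1): flips 2 -> legal
(4,4): no bracket -> illegal
(5,0): no bracket -> illegal
(5,1): flips 2 -> legal
(5,5): no bracket -> illegal
W mobility = 8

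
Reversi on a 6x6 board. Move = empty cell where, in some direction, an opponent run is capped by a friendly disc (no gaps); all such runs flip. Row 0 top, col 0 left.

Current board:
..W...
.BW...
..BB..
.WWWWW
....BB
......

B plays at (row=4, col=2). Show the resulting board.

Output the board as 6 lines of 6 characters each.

Answer: ..W...
.BW...
..BB..
.WBWWW
..B.BB
......

Derivation:
Place B at (4,2); scan 8 dirs for brackets.
Dir NW: opp run (3,1), next='.' -> no flip
Dir N: opp run (3,2) capped by B -> flip
Dir NE: opp run (3,3), next='.' -> no flip
Dir W: first cell '.' (not opp) -> no flip
Dir E: first cell '.' (not opp) -> no flip
Dir SW: first cell '.' (not opp) -> no flip
Dir S: first cell '.' (not opp) -> no flip
Dir SE: first cell '.' (not opp) -> no flip
All flips: (3,2)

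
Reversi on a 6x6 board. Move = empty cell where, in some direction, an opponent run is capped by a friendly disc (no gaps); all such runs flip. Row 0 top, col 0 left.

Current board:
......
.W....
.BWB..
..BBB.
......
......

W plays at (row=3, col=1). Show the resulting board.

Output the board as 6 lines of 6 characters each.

Answer: ......
.W....
.WWB..
.WBBB.
......
......

Derivation:
Place W at (3,1); scan 8 dirs for brackets.
Dir NW: first cell '.' (not opp) -> no flip
Dir N: opp run (2,1) capped by W -> flip
Dir NE: first cell 'W' (not opp) -> no flip
Dir W: first cell '.' (not opp) -> no flip
Dir E: opp run (3,2) (3,3) (3,4), next='.' -> no flip
Dir SW: first cell '.' (not opp) -> no flip
Dir S: first cell '.' (not opp) -> no flip
Dir SE: first cell '.' (not opp) -> no flip
All flips: (2,1)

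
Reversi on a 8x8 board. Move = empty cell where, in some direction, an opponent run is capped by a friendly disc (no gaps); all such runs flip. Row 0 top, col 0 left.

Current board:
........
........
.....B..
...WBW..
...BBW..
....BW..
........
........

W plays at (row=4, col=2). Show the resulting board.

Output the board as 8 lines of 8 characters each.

Place W at (4,2); scan 8 dirs for brackets.
Dir NW: first cell '.' (not opp) -> no flip
Dir N: first cell '.' (not opp) -> no flip
Dir NE: first cell 'W' (not opp) -> no flip
Dir W: first cell '.' (not opp) -> no flip
Dir E: opp run (4,3) (4,4) capped by W -> flip
Dir SW: first cell '.' (not opp) -> no flip
Dir S: first cell '.' (not opp) -> no flip
Dir SE: first cell '.' (not opp) -> no flip
All flips: (4,3) (4,4)

Answer: ........
........
.....B..
...WBW..
..WWWW..
....BW..
........
........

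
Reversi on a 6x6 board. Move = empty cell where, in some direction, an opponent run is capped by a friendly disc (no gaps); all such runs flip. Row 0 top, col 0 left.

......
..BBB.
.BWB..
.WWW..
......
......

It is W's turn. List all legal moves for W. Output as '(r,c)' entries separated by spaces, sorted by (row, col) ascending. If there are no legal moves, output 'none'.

Answer: (0,2) (0,3) (0,4) (0,5) (1,0) (1,1) (2,0) (2,4)

Derivation:
(0,1): no bracket -> illegal
(0,2): flips 1 -> legal
(0,3): flips 2 -> legal
(0,4): flips 1 -> legal
(0,5): flips 2 -> legal
(1,0): flips 1 -> legal
(1,1): flips 1 -> legal
(1,5): no bracket -> illegal
(2,0): flips 1 -> legal
(2,4): flips 1 -> legal
(2,5): no bracket -> illegal
(3,0): no bracket -> illegal
(3,4): no bracket -> illegal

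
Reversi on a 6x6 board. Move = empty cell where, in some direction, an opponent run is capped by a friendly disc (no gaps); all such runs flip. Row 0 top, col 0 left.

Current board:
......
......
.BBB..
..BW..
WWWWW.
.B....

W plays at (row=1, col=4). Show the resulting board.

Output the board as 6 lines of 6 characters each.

Answer: ......
....W.
.BBW..
..WW..
WWWWW.
.B....

Derivation:
Place W at (1,4); scan 8 dirs for brackets.
Dir NW: first cell '.' (not opp) -> no flip
Dir N: first cell '.' (not opp) -> no flip
Dir NE: first cell '.' (not opp) -> no flip
Dir W: first cell '.' (not opp) -> no flip
Dir E: first cell '.' (not opp) -> no flip
Dir SW: opp run (2,3) (3,2) capped by W -> flip
Dir S: first cell '.' (not opp) -> no flip
Dir SE: first cell '.' (not opp) -> no flip
All flips: (2,3) (3,2)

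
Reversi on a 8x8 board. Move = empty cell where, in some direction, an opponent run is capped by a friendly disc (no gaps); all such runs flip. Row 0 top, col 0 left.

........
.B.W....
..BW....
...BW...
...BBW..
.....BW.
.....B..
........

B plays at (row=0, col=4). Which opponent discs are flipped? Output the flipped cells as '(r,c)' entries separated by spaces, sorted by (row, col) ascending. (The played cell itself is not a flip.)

Answer: (1,3)

Derivation:
Dir NW: edge -> no flip
Dir N: edge -> no flip
Dir NE: edge -> no flip
Dir W: first cell '.' (not opp) -> no flip
Dir E: first cell '.' (not opp) -> no flip
Dir SW: opp run (1,3) capped by B -> flip
Dir S: first cell '.' (not opp) -> no flip
Dir SE: first cell '.' (not opp) -> no flip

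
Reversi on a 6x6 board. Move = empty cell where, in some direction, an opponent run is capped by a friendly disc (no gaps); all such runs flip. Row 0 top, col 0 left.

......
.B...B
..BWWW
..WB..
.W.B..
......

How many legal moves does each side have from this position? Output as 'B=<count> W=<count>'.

Answer: B=5 W=7

Derivation:
-- B to move --
(1,2): no bracket -> illegal
(1,3): flips 1 -> legal
(1,4): no bracket -> illegal
(2,1): flips 1 -> legal
(3,0): no bracket -> illegal
(3,1): flips 1 -> legal
(3,4): no bracket -> illegal
(3,5): flips 1 -> legal
(4,0): no bracket -> illegal
(4,2): flips 1 -> legal
(5,0): no bracket -> illegal
(5,1): no bracket -> illegal
(5,2): no bracket -> illegal
B mobility = 5
-- W to move --
(0,0): no bracket -> illegal
(0,1): no bracket -> illegal
(0,2): no bracket -> illegal
(0,4): no bracket -> illegal
(0,5): flips 1 -> legal
(1,0): no bracket -> illegal
(1,2): flips 1 -> legal
(1,3): no bracket -> illegal
(1,4): no bracket -> illegal
(2,0): no bracket -> illegal
(2,1): flips 1 -> legal
(3,1): no bracket -> illegal
(3,4): flips 1 -> legal
(4,2): flips 1 -> legal
(4,4): no bracket -> illegal
(5,2): no bracket -> illegal
(5,3): flips 2 -> legal
(5,4): flips 1 -> legal
W mobility = 7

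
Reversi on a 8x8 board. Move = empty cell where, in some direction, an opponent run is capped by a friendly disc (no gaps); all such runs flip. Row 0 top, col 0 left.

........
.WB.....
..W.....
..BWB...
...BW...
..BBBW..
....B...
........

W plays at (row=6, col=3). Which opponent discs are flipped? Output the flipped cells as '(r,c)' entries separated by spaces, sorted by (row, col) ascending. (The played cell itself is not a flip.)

Dir NW: opp run (5,2), next='.' -> no flip
Dir N: opp run (5,3) (4,3) capped by W -> flip
Dir NE: opp run (5,4), next='.' -> no flip
Dir W: first cell '.' (not opp) -> no flip
Dir E: opp run (6,4), next='.' -> no flip
Dir SW: first cell '.' (not opp) -> no flip
Dir S: first cell '.' (not opp) -> no flip
Dir SE: first cell '.' (not opp) -> no flip

Answer: (4,3) (5,3)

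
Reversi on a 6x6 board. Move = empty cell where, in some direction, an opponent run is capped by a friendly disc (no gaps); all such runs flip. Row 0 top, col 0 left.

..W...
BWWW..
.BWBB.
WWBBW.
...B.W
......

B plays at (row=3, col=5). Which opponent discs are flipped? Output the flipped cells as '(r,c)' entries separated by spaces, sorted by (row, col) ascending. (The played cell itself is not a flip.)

Answer: (3,4)

Derivation:
Dir NW: first cell 'B' (not opp) -> no flip
Dir N: first cell '.' (not opp) -> no flip
Dir NE: edge -> no flip
Dir W: opp run (3,4) capped by B -> flip
Dir E: edge -> no flip
Dir SW: first cell '.' (not opp) -> no flip
Dir S: opp run (4,5), next='.' -> no flip
Dir SE: edge -> no flip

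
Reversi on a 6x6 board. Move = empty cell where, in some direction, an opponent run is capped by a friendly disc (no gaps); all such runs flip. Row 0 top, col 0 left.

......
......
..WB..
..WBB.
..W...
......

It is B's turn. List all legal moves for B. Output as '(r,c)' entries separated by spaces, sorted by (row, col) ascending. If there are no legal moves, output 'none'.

Answer: (1,1) (2,1) (3,1) (4,1) (5,1)

Derivation:
(1,1): flips 1 -> legal
(1,2): no bracket -> illegal
(1,3): no bracket -> illegal
(2,1): flips 1 -> legal
(3,1): flips 1 -> legal
(4,1): flips 1 -> legal
(4,3): no bracket -> illegal
(5,1): flips 1 -> legal
(5,2): no bracket -> illegal
(5,3): no bracket -> illegal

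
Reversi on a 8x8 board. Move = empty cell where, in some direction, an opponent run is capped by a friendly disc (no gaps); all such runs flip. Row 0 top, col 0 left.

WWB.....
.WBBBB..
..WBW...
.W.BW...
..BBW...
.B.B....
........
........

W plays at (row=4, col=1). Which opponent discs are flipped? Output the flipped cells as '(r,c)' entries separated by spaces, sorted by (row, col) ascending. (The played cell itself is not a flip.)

Dir NW: first cell '.' (not opp) -> no flip
Dir N: first cell 'W' (not opp) -> no flip
Dir NE: first cell '.' (not opp) -> no flip
Dir W: first cell '.' (not opp) -> no flip
Dir E: opp run (4,2) (4,3) capped by W -> flip
Dir SW: first cell '.' (not opp) -> no flip
Dir S: opp run (5,1), next='.' -> no flip
Dir SE: first cell '.' (not opp) -> no flip

Answer: (4,2) (4,3)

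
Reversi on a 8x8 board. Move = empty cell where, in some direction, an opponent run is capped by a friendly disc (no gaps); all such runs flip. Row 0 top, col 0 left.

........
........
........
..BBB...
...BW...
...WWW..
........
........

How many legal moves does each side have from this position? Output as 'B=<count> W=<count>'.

-- B to move --
(3,5): no bracket -> illegal
(4,2): no bracket -> illegal
(4,5): flips 1 -> legal
(4,6): no bracket -> illegal
(5,2): no bracket -> illegal
(5,6): no bracket -> illegal
(6,2): no bracket -> illegal
(6,3): flips 1 -> legal
(6,4): flips 2 -> legal
(6,5): flips 1 -> legal
(6,6): flips 2 -> legal
B mobility = 5
-- W to move --
(2,1): flips 2 -> legal
(2,2): flips 1 -> legal
(2,3): flips 2 -> legal
(2,4): flips 1 -> legal
(2,5): no bracket -> illegal
(3,1): no bracket -> illegal
(3,5): no bracket -> illegal
(4,1): no bracket -> illegal
(4,2): flips 1 -> legal
(4,5): no bracket -> illegal
(5,2): no bracket -> illegal
W mobility = 5

Answer: B=5 W=5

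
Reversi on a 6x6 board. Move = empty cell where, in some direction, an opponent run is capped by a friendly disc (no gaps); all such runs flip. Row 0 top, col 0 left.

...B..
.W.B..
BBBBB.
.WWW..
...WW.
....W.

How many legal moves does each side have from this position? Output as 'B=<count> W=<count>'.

-- B to move --
(0,0): flips 1 -> legal
(0,1): flips 1 -> legal
(0,2): flips 1 -> legal
(1,0): no bracket -> illegal
(1,2): no bracket -> illegal
(3,0): no bracket -> illegal
(3,4): no bracket -> illegal
(3,5): no bracket -> illegal
(4,0): flips 1 -> legal
(4,1): flips 2 -> legal
(4,2): flips 3 -> legal
(4,5): no bracket -> illegal
(5,2): no bracket -> illegal
(5,3): flips 2 -> legal
(5,5): flips 2 -> legal
B mobility = 8
-- W to move --
(0,2): no bracket -> illegal
(0,4): flips 2 -> legal
(1,0): flips 1 -> legal
(1,2): flips 1 -> legal
(1,4): flips 1 -> legal
(1,5): flips 1 -> legal
(2,5): no bracket -> illegal
(3,0): no bracket -> illegal
(3,4): no bracket -> illegal
(3,5): no bracket -> illegal
W mobility = 5

Answer: B=8 W=5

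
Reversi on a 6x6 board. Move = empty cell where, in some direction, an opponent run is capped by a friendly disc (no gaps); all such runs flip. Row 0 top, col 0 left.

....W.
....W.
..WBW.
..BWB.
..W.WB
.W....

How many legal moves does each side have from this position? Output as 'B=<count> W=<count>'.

-- B to move --
(0,3): no bracket -> illegal
(0,5): flips 1 -> legal
(1,1): no bracket -> illegal
(1,2): flips 1 -> legal
(1,3): no bracket -> illegal
(1,5): no bracket -> illegal
(2,1): flips 1 -> legal
(2,5): flips 1 -> legal
(3,1): no bracket -> illegal
(3,5): no bracket -> illegal
(4,0): no bracket -> illegal
(4,1): no bracket -> illegal
(4,3): flips 2 -> legal
(5,0): no bracket -> illegal
(5,2): flips 1 -> legal
(5,3): no bracket -> illegal
(5,4): flips 1 -> legal
(5,5): no bracket -> illegal
B mobility = 7
-- W to move --
(1,2): no bracket -> illegal
(1,3): flips 1 -> legal
(2,1): no bracket -> illegal
(2,5): no bracket -> illegal
(3,1): flips 1 -> legal
(3,5): flips 1 -> legal
(4,1): flips 2 -> legal
(4,3): no bracket -> illegal
(5,4): no bracket -> illegal
(5,5): no bracket -> illegal
W mobility = 4

Answer: B=7 W=4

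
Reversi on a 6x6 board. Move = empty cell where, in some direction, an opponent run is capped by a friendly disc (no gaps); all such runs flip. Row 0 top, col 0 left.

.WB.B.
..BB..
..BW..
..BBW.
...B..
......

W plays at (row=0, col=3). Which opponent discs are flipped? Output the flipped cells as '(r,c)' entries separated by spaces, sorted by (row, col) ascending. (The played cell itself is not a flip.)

Answer: (0,2) (1,3)

Derivation:
Dir NW: edge -> no flip
Dir N: edge -> no flip
Dir NE: edge -> no flip
Dir W: opp run (0,2) capped by W -> flip
Dir E: opp run (0,4), next='.' -> no flip
Dir SW: opp run (1,2), next='.' -> no flip
Dir S: opp run (1,3) capped by W -> flip
Dir SE: first cell '.' (not opp) -> no flip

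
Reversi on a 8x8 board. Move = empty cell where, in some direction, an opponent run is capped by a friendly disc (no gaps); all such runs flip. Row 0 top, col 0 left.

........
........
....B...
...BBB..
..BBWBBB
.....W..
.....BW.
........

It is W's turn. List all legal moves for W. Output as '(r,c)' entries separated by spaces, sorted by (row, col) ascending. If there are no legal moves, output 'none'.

(1,3): no bracket -> illegal
(1,4): flips 2 -> legal
(1,5): no bracket -> illegal
(2,2): flips 1 -> legal
(2,3): no bracket -> illegal
(2,5): flips 2 -> legal
(2,6): flips 1 -> legal
(3,1): no bracket -> illegal
(3,2): no bracket -> illegal
(3,6): no bracket -> illegal
(3,7): flips 1 -> legal
(4,1): flips 2 -> legal
(5,1): no bracket -> illegal
(5,2): no bracket -> illegal
(5,3): no bracket -> illegal
(5,4): no bracket -> illegal
(5,6): no bracket -> illegal
(5,7): no bracket -> illegal
(6,4): flips 1 -> legal
(7,4): no bracket -> illegal
(7,5): flips 1 -> legal
(7,6): no bracket -> illegal

Answer: (1,4) (2,2) (2,5) (2,6) (3,7) (4,1) (6,4) (7,5)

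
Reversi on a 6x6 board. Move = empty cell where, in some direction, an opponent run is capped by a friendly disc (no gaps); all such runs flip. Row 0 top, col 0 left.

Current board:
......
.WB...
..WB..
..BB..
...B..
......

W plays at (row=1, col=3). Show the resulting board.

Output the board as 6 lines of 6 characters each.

Place W at (1,3); scan 8 dirs for brackets.
Dir NW: first cell '.' (not opp) -> no flip
Dir N: first cell '.' (not opp) -> no flip
Dir NE: first cell '.' (not opp) -> no flip
Dir W: opp run (1,2) capped by W -> flip
Dir E: first cell '.' (not opp) -> no flip
Dir SW: first cell 'W' (not opp) -> no flip
Dir S: opp run (2,3) (3,3) (4,3), next='.' -> no flip
Dir SE: first cell '.' (not opp) -> no flip
All flips: (1,2)

Answer: ......
.WWW..
..WB..
..BB..
...B..
......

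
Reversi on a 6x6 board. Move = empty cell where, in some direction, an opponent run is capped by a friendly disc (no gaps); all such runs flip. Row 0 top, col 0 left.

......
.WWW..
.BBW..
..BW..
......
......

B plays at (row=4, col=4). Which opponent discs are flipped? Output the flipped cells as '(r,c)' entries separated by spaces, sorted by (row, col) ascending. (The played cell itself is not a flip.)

Answer: (3,3)

Derivation:
Dir NW: opp run (3,3) capped by B -> flip
Dir N: first cell '.' (not opp) -> no flip
Dir NE: first cell '.' (not opp) -> no flip
Dir W: first cell '.' (not opp) -> no flip
Dir E: first cell '.' (not opp) -> no flip
Dir SW: first cell '.' (not opp) -> no flip
Dir S: first cell '.' (not opp) -> no flip
Dir SE: first cell '.' (not opp) -> no flip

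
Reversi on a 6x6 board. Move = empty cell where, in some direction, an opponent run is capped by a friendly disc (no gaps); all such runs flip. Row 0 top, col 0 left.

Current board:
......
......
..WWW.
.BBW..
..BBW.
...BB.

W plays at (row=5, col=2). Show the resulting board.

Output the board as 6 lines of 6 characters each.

Answer: ......
......
..WWW.
.BWW..
..WBW.
..WBB.

Derivation:
Place W at (5,2); scan 8 dirs for brackets.
Dir NW: first cell '.' (not opp) -> no flip
Dir N: opp run (4,2) (3,2) capped by W -> flip
Dir NE: opp run (4,3), next='.' -> no flip
Dir W: first cell '.' (not opp) -> no flip
Dir E: opp run (5,3) (5,4), next='.' -> no flip
Dir SW: edge -> no flip
Dir S: edge -> no flip
Dir SE: edge -> no flip
All flips: (3,2) (4,2)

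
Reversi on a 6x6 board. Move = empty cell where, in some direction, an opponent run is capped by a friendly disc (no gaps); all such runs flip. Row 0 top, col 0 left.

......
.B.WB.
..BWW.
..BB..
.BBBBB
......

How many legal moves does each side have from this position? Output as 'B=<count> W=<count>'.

-- B to move --
(0,2): no bracket -> illegal
(0,3): flips 2 -> legal
(0,4): flips 1 -> legal
(1,2): flips 1 -> legal
(1,5): flips 1 -> legal
(2,5): flips 2 -> legal
(3,4): flips 1 -> legal
(3,5): no bracket -> illegal
B mobility = 6
-- W to move --
(0,0): no bracket -> illegal
(0,1): no bracket -> illegal
(0,2): no bracket -> illegal
(0,3): no bracket -> illegal
(0,4): flips 1 -> legal
(0,5): flips 1 -> legal
(1,0): no bracket -> illegal
(1,2): no bracket -> illegal
(1,5): flips 1 -> legal
(2,0): no bracket -> illegal
(2,1): flips 1 -> legal
(2,5): no bracket -> illegal
(3,0): no bracket -> illegal
(3,1): flips 1 -> legal
(3,4): no bracket -> illegal
(3,5): no bracket -> illegal
(4,0): no bracket -> illegal
(5,0): flips 2 -> legal
(5,1): flips 2 -> legal
(5,2): no bracket -> illegal
(5,3): flips 2 -> legal
(5,4): no bracket -> illegal
(5,5): no bracket -> illegal
W mobility = 8

Answer: B=6 W=8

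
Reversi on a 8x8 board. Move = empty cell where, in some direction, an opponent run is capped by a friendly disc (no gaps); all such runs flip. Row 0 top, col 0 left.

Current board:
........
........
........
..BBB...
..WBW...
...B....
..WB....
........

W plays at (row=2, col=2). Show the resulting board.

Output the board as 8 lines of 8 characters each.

Answer: ........
........
..W.....
..WWB...
..WBW...
...B....
..WB....
........

Derivation:
Place W at (2,2); scan 8 dirs for brackets.
Dir NW: first cell '.' (not opp) -> no flip
Dir N: first cell '.' (not opp) -> no flip
Dir NE: first cell '.' (not opp) -> no flip
Dir W: first cell '.' (not opp) -> no flip
Dir E: first cell '.' (not opp) -> no flip
Dir SW: first cell '.' (not opp) -> no flip
Dir S: opp run (3,2) capped by W -> flip
Dir SE: opp run (3,3) capped by W -> flip
All flips: (3,2) (3,3)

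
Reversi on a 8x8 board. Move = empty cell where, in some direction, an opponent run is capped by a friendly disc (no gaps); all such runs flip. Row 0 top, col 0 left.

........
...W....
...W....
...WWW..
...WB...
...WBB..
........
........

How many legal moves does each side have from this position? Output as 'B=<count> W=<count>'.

-- B to move --
(0,2): no bracket -> illegal
(0,3): no bracket -> illegal
(0,4): no bracket -> illegal
(1,2): no bracket -> illegal
(1,4): no bracket -> illegal
(2,2): flips 1 -> legal
(2,4): flips 1 -> legal
(2,5): no bracket -> illegal
(2,6): flips 1 -> legal
(3,2): flips 1 -> legal
(3,6): no bracket -> illegal
(4,2): flips 1 -> legal
(4,5): no bracket -> illegal
(4,6): no bracket -> illegal
(5,2): flips 1 -> legal
(6,2): flips 1 -> legal
(6,3): no bracket -> illegal
(6,4): no bracket -> illegal
B mobility = 7
-- W to move --
(4,5): flips 1 -> legal
(4,6): no bracket -> illegal
(5,6): flips 2 -> legal
(6,3): no bracket -> illegal
(6,4): flips 2 -> legal
(6,5): flips 1 -> legal
(6,6): flips 2 -> legal
W mobility = 5

Answer: B=7 W=5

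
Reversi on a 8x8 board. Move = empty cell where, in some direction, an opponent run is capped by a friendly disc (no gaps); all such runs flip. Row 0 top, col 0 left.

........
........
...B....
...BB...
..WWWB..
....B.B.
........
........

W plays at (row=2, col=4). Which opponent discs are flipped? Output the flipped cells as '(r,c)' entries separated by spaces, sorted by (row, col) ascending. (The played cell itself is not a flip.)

Dir NW: first cell '.' (not opp) -> no flip
Dir N: first cell '.' (not opp) -> no flip
Dir NE: first cell '.' (not opp) -> no flip
Dir W: opp run (2,3), next='.' -> no flip
Dir E: first cell '.' (not opp) -> no flip
Dir SW: opp run (3,3) capped by W -> flip
Dir S: opp run (3,4) capped by W -> flip
Dir SE: first cell '.' (not opp) -> no flip

Answer: (3,3) (3,4)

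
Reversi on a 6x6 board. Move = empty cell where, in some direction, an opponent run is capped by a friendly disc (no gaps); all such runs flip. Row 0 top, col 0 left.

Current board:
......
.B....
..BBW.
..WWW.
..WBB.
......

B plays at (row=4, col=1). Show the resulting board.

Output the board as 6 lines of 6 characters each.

Place B at (4,1); scan 8 dirs for brackets.
Dir NW: first cell '.' (not opp) -> no flip
Dir N: first cell '.' (not opp) -> no flip
Dir NE: opp run (3,2) capped by B -> flip
Dir W: first cell '.' (not opp) -> no flip
Dir E: opp run (4,2) capped by B -> flip
Dir SW: first cell '.' (not opp) -> no flip
Dir S: first cell '.' (not opp) -> no flip
Dir SE: first cell '.' (not opp) -> no flip
All flips: (3,2) (4,2)

Answer: ......
.B....
..BBW.
..BWW.
.BBBB.
......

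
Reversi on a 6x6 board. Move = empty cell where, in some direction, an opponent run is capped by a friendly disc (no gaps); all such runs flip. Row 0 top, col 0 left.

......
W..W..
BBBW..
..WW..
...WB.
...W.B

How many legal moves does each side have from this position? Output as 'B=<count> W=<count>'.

Answer: B=5 W=6

Derivation:
-- B to move --
(0,0): flips 1 -> legal
(0,1): no bracket -> illegal
(0,2): no bracket -> illegal
(0,3): no bracket -> illegal
(0,4): flips 1 -> legal
(1,1): no bracket -> illegal
(1,2): no bracket -> illegal
(1,4): no bracket -> illegal
(2,4): flips 1 -> legal
(3,1): no bracket -> illegal
(3,4): no bracket -> illegal
(4,1): no bracket -> illegal
(4,2): flips 2 -> legal
(5,2): no bracket -> illegal
(5,4): flips 2 -> legal
B mobility = 5
-- W to move --
(1,1): flips 1 -> legal
(1,2): flips 1 -> legal
(3,0): flips 1 -> legal
(3,1): flips 1 -> legal
(3,4): no bracket -> illegal
(3,5): flips 1 -> legal
(4,5): flips 1 -> legal
(5,4): no bracket -> illegal
W mobility = 6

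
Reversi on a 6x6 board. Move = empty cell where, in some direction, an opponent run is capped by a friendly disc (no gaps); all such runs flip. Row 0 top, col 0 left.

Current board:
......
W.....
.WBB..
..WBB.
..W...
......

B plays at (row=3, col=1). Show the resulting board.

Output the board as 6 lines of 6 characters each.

Answer: ......
W.....
.WBB..
.BBBB.
..W...
......

Derivation:
Place B at (3,1); scan 8 dirs for brackets.
Dir NW: first cell '.' (not opp) -> no flip
Dir N: opp run (2,1), next='.' -> no flip
Dir NE: first cell 'B' (not opp) -> no flip
Dir W: first cell '.' (not opp) -> no flip
Dir E: opp run (3,2) capped by B -> flip
Dir SW: first cell '.' (not opp) -> no flip
Dir S: first cell '.' (not opp) -> no flip
Dir SE: opp run (4,2), next='.' -> no flip
All flips: (3,2)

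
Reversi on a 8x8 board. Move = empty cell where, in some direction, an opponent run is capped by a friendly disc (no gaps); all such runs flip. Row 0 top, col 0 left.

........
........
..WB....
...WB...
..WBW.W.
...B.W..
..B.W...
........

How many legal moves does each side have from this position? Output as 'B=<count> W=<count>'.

Answer: B=8 W=5

Derivation:
-- B to move --
(1,1): no bracket -> illegal
(1,2): no bracket -> illegal
(1,3): no bracket -> illegal
(2,1): flips 1 -> legal
(2,4): no bracket -> illegal
(3,1): flips 1 -> legal
(3,2): flips 1 -> legal
(3,5): flips 1 -> legal
(3,6): no bracket -> illegal
(3,7): no bracket -> illegal
(4,1): flips 1 -> legal
(4,5): flips 1 -> legal
(4,7): no bracket -> illegal
(5,1): no bracket -> illegal
(5,2): no bracket -> illegal
(5,4): flips 1 -> legal
(5,6): no bracket -> illegal
(5,7): no bracket -> illegal
(6,3): no bracket -> illegal
(6,5): no bracket -> illegal
(6,6): no bracket -> illegal
(7,3): no bracket -> illegal
(7,4): no bracket -> illegal
(7,5): flips 1 -> legal
B mobility = 8
-- W to move --
(1,2): no bracket -> illegal
(1,3): flips 1 -> legal
(1,4): no bracket -> illegal
(2,4): flips 2 -> legal
(2,5): no bracket -> illegal
(3,2): no bracket -> illegal
(3,5): flips 1 -> legal
(4,5): no bracket -> illegal
(5,1): no bracket -> illegal
(5,2): no bracket -> illegal
(5,4): no bracket -> illegal
(6,1): no bracket -> illegal
(6,3): flips 2 -> legal
(7,1): flips 2 -> legal
(7,2): no bracket -> illegal
(7,3): no bracket -> illegal
W mobility = 5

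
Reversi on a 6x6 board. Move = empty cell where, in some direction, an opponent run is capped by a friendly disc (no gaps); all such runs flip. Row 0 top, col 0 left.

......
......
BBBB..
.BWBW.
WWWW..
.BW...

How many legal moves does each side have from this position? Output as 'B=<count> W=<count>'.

-- B to move --
(2,4): no bracket -> illegal
(2,5): no bracket -> illegal
(3,0): no bracket -> illegal
(3,5): flips 1 -> legal
(4,4): no bracket -> illegal
(4,5): flips 1 -> legal
(5,0): flips 2 -> legal
(5,3): flips 3 -> legal
(5,4): flips 2 -> legal
B mobility = 5
-- W to move --
(1,0): flips 1 -> legal
(1,1): flips 2 -> legal
(1,2): flips 2 -> legal
(1,3): flips 4 -> legal
(1,4): flips 1 -> legal
(2,4): flips 1 -> legal
(3,0): flips 1 -> legal
(4,4): no bracket -> illegal
(5,0): flips 1 -> legal
W mobility = 8

Answer: B=5 W=8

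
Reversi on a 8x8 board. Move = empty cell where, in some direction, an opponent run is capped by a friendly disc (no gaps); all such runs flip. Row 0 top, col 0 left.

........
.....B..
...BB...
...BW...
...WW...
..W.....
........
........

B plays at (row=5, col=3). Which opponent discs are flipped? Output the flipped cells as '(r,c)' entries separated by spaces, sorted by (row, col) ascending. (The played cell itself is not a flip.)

Answer: (4,3)

Derivation:
Dir NW: first cell '.' (not opp) -> no flip
Dir N: opp run (4,3) capped by B -> flip
Dir NE: opp run (4,4), next='.' -> no flip
Dir W: opp run (5,2), next='.' -> no flip
Dir E: first cell '.' (not opp) -> no flip
Dir SW: first cell '.' (not opp) -> no flip
Dir S: first cell '.' (not opp) -> no flip
Dir SE: first cell '.' (not opp) -> no flip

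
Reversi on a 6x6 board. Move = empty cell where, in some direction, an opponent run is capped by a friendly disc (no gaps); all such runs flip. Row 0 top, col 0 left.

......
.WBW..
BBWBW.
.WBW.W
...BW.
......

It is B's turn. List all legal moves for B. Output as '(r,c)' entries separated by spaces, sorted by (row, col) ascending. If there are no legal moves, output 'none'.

Answer: (0,1) (0,2) (0,3) (1,0) (1,4) (2,5) (3,0) (3,4) (4,1) (4,2) (4,5)

Derivation:
(0,0): no bracket -> illegal
(0,1): flips 1 -> legal
(0,2): flips 1 -> legal
(0,3): flips 1 -> legal
(0,4): no bracket -> illegal
(1,0): flips 1 -> legal
(1,4): flips 1 -> legal
(1,5): no bracket -> illegal
(2,5): flips 1 -> legal
(3,0): flips 1 -> legal
(3,4): flips 1 -> legal
(4,0): no bracket -> illegal
(4,1): flips 1 -> legal
(4,2): flips 1 -> legal
(4,5): flips 1 -> legal
(5,3): no bracket -> illegal
(5,4): no bracket -> illegal
(5,5): no bracket -> illegal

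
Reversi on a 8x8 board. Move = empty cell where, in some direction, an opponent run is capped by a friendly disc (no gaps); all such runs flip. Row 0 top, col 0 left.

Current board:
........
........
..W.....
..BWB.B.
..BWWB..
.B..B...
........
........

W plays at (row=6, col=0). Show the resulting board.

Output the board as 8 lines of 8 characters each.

Place W at (6,0); scan 8 dirs for brackets.
Dir NW: edge -> no flip
Dir N: first cell '.' (not opp) -> no flip
Dir NE: opp run (5,1) (4,2) capped by W -> flip
Dir W: edge -> no flip
Dir E: first cell '.' (not opp) -> no flip
Dir SW: edge -> no flip
Dir S: first cell '.' (not opp) -> no flip
Dir SE: first cell '.' (not opp) -> no flip
All flips: (4,2) (5,1)

Answer: ........
........
..W.....
..BWB.B.
..WWWB..
.W..B...
W.......
........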